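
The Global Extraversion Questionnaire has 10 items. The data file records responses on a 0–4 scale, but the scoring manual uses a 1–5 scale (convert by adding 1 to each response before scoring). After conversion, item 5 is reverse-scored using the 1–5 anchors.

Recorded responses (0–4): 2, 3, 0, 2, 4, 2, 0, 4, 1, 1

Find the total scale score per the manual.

25

Convert to 1–5: 3, 4, 1, 3, 5, 3, 1, 5, 2, 2
Reverse-coded (reverse-coded value = 6 − response):
  item 5: 6 − 5 = 1
Scored: 3, 4, 1, 3, 1, 3, 1, 5, 2, 2
Total = 25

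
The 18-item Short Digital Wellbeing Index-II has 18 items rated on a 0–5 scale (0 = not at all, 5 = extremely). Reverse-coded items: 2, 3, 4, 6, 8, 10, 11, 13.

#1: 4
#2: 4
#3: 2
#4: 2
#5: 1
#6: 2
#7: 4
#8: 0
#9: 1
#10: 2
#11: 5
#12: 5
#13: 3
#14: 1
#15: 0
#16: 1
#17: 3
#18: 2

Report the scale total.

42

Reversing items 2, 3, 4, 6, 8, 10, 11 and 13 with 5 − raw:
Total = 4 + (5−4) + (5−2) + (5−2) + 1 + (5−2) + 4 + (5−0) + 1 + (5−2) + (5−5) + 5 + (5−3) + 1 + 0 + 1 + 3 + 2
      = 4 + 1 + 3 + 3 + 1 + 3 + 4 + 5 + 1 + 3 + 0 + 5 + 2 + 1 + 0 + 1 + 3 + 2 = 42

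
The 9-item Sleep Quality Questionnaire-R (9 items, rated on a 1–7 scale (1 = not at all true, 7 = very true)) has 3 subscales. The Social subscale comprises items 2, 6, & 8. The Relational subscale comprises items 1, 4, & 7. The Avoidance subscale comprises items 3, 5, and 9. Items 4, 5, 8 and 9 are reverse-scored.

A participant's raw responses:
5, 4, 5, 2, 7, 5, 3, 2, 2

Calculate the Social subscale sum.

15

Social items: 2, 6, 8.
Of these, item 8 is reverse-scored; reverse-coded value = 8 − response.
  item 2: 4
  item 6: 5
  item 8: 8 − 2 = 6
Sum = 4 + 5 + 6 = 15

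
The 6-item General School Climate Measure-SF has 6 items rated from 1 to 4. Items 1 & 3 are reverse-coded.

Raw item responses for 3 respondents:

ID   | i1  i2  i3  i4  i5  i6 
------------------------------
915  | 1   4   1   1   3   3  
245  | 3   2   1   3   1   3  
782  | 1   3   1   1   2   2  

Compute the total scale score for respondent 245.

15

Respondent 245 raw: 3, 2, 1, 3, 1, 3.
Reverse-coded (reversed = (1+4) − raw = 5 − raw):
  item 1: 5 − 3 = 2
  item 2: 2
  item 3: 5 − 1 = 4
  item 4: 3
  item 5: 1
  item 6: 3
Sum = 2 + 2 + 4 + 3 + 1 + 3 = 15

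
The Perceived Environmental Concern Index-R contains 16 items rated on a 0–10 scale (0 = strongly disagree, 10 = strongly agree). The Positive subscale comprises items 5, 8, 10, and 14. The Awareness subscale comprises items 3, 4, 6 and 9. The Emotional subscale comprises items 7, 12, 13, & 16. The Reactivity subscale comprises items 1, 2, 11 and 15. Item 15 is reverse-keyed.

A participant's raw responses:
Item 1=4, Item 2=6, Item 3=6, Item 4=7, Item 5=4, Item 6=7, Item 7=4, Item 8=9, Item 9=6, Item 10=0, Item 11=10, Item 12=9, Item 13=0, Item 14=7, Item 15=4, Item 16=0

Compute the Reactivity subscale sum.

26

Reactivity items: 1, 2, 11, 15.
Of these, item 15 is reverse-keyed; reversed = (0+10) − raw = 10 − raw.
  item 1: 4
  item 2: 6
  item 11: 10
  item 15: 10 − 4 = 6
Sum = 4 + 6 + 10 + 6 = 26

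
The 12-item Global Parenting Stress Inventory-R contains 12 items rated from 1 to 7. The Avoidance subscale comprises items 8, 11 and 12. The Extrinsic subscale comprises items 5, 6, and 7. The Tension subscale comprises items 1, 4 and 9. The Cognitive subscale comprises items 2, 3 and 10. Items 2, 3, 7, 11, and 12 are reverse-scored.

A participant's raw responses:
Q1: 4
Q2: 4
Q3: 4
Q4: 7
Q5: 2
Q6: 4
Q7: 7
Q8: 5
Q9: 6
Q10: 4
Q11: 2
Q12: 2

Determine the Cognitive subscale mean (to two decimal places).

Cognitive items: 2, 3, 10.
Of these, items 2 & 3 are reverse-scored; reversed = (1+7) − raw = 8 − raw.
  item 2: 8 − 4 = 4
  item 3: 8 − 4 = 4
  item 10: 4
Sum = 4 + 4 + 4 = 12
Mean = 12 / 3 = 4.00

4.00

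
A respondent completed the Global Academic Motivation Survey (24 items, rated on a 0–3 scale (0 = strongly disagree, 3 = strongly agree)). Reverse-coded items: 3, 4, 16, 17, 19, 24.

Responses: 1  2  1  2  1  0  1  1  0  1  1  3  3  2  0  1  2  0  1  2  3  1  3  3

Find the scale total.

Reverse-coded items use 3 − raw:
  item 3: 3 − 1 = 2
  item 4: 3 − 2 = 1
  item 16: 3 − 1 = 2
  item 17: 3 − 2 = 1
  item 19: 3 − 1 = 2
  item 24: 3 − 3 = 0
Scored items: 1, 2, 2, 1, 1, 0, 1, 1, 0, 1, 1, 3, 3, 2, 0, 2, 1, 0, 2, 2, 3, 1, 3, 0
Total = 1 + 2 + 2 + 1 + 1 + 0 + 1 + 1 + 0 + 1 + 1 + 3 + 3 + 2 + 0 + 2 + 1 + 0 + 2 + 2 + 3 + 1 + 3 + 0 = 33

33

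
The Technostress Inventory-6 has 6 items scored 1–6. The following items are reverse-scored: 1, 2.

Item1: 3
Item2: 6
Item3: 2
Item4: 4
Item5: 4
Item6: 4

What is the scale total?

Reversing items 1 and 2 with 7 − raw:
Total = (7−3) + (7−6) + 2 + 4 + 4 + 4
      = 4 + 1 + 2 + 4 + 4 + 4 = 19

19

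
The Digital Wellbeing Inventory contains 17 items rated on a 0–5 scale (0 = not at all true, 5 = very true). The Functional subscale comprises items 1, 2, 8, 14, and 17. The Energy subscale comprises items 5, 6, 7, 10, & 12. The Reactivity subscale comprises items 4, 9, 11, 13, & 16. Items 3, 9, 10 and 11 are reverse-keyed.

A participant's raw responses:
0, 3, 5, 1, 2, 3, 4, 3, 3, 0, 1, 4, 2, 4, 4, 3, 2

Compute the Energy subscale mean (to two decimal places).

3.60

Energy items: 5, 6, 7, 10, 12.
Of these, item 10 is reverse-keyed; reversed = (0+5) − raw = 5 − raw.
  item 5: 2
  item 6: 3
  item 7: 4
  item 10: 5 − 0 = 5
  item 12: 4
Sum = 2 + 3 + 4 + 5 + 4 = 18
Mean = 18 / 5 = 3.60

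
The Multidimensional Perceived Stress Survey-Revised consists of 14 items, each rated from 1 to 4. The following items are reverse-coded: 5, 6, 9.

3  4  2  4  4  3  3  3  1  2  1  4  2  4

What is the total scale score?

Reverse-coded items (reverse-coded value = 5 − response):
  item 5: 5 − 4 = 1
  item 6: 5 − 3 = 2
  item 9: 5 − 1 = 4
Scored items: 3, 4, 2, 4, 1, 2, 3, 3, 4, 2, 1, 4, 2, 4
Total = 3 + 4 + 2 + 4 + 1 + 2 + 3 + 3 + 4 + 2 + 1 + 4 + 2 + 4 = 39

39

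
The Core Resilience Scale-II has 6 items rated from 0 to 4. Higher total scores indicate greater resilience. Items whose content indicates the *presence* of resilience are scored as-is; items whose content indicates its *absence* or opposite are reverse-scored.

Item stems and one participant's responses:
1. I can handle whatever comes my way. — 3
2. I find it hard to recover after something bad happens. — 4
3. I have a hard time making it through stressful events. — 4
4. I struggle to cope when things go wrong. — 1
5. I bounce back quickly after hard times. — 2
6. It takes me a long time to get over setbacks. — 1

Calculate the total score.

Items 2, 3, 4, 6 describe the absence/opposite of resilience → reverse-score.
reversed = (0+4) − raw = 4 − raw.
  item 1: 3
  item 2: 4 − 4 = 0
  item 3: 4 − 4 = 0
  item 4: 4 − 1 = 3
  item 5: 2
  item 6: 4 − 1 = 3
Total = 3 + 0 + 0 + 3 + 2 + 3 = 11

11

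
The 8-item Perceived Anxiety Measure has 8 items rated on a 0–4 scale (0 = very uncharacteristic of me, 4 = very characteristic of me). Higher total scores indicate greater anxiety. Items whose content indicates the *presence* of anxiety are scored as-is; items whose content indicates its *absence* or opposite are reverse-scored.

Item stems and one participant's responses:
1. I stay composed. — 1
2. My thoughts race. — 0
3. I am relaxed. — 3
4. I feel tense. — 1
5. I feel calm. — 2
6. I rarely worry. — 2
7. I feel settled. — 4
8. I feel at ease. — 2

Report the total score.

Items 1, 3, 5, 6, 7, 8 describe the absence/opposite of anxiety → reverse-score.
on a 0–4 scale, reversed = 4 − raw.
  item 1: 4 − 1 = 3
  item 2: 0
  item 3: 4 − 3 = 1
  item 4: 1
  item 5: 4 − 2 = 2
  item 6: 4 − 2 = 2
  item 7: 4 − 4 = 0
  item 8: 4 − 2 = 2
Total = 3 + 0 + 1 + 1 + 2 + 2 + 0 + 2 = 11

11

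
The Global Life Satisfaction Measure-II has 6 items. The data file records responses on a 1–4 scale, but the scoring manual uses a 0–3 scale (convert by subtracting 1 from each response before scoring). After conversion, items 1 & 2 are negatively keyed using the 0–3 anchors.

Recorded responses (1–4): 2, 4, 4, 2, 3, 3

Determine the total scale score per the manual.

Convert to 0–3: 1, 3, 3, 1, 2, 2
Reverse-coded (reversed = (0+3) − raw = 3 − raw):
  item 1: 3 − 1 = 2
  item 2: 3 − 3 = 0
Scored: 2, 0, 3, 1, 2, 2
Total = 10

10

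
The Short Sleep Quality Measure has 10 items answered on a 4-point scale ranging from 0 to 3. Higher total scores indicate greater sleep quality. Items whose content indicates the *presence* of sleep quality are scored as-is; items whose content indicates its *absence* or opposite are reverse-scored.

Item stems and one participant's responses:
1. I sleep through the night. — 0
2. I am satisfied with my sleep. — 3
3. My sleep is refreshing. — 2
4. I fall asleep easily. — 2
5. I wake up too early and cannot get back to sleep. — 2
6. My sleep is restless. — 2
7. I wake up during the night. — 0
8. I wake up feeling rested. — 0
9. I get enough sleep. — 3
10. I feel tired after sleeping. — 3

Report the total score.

Items 5, 6, 7, 10 describe the absence/opposite of sleep quality → reverse-score.
reversed = (0+3) − raw = 3 − raw.
  item 1: 0
  item 2: 3
  item 3: 2
  item 4: 2
  item 5: 3 − 2 = 1
  item 6: 3 − 2 = 1
  item 7: 3 − 0 = 3
  item 8: 0
  item 9: 3
  item 10: 3 − 3 = 0
Total = 0 + 3 + 2 + 2 + 1 + 1 + 3 + 0 + 3 + 0 = 15

15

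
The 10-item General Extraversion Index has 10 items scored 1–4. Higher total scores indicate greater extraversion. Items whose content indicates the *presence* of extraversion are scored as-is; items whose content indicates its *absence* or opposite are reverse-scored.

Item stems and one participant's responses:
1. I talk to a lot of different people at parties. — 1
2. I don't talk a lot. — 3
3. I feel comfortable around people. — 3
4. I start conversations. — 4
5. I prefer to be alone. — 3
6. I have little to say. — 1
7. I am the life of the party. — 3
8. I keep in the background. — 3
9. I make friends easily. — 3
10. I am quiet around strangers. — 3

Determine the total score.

Items 2, 5, 6, 8, 10 describe the absence/opposite of extraversion → reverse-score.
reversed = (1+4) − raw = 5 − raw.
  item 1: 1
  item 2: 5 − 3 = 2
  item 3: 3
  item 4: 4
  item 5: 5 − 3 = 2
  item 6: 5 − 1 = 4
  item 7: 3
  item 8: 5 − 3 = 2
  item 9: 3
  item 10: 5 − 3 = 2
Total = 1 + 2 + 3 + 4 + 2 + 4 + 3 + 2 + 3 + 2 = 26

26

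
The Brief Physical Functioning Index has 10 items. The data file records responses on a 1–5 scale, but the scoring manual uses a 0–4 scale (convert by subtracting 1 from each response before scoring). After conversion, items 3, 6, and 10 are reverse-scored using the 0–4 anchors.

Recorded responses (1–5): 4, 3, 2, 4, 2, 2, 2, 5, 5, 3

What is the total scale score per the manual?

26

Convert to 0–4: 3, 2, 1, 3, 1, 1, 1, 4, 4, 2
Reverse-coded (on a 0–4 scale, reversed = 4 − raw):
  item 3: 4 − 1 = 3
  item 6: 4 − 1 = 3
  item 10: 4 − 2 = 2
Scored: 3, 2, 3, 3, 1, 3, 1, 4, 4, 2
Total = 26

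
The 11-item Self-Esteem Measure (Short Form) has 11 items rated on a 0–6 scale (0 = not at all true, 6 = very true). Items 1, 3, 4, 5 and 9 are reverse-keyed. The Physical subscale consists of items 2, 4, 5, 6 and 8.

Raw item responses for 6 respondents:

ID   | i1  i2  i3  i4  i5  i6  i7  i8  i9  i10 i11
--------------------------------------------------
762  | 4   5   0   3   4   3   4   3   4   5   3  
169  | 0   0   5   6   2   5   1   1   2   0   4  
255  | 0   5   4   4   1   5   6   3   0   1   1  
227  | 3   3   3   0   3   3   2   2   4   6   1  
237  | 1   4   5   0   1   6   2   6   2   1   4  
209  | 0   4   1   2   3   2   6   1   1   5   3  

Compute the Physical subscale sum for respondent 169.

Respondent 169 raw: 0, 0, 5, 6, 2, 5, 1, 1, 2, 0, 4.
Physical items: 2, 4, 5, 6, 8.
Reverse-coded (reversed = (0+6) − raw = 6 − raw):
  item 2: 0
  item 4: 6 − 6 = 0
  item 5: 6 − 2 = 4
  item 6: 5
  item 8: 1
Sum = 0 + 0 + 4 + 5 + 1 = 10

10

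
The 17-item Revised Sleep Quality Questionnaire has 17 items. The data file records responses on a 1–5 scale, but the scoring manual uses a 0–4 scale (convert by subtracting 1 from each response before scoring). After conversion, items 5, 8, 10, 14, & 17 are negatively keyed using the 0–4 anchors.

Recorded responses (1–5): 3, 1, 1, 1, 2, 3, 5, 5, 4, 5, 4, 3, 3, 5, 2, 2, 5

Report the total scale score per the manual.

Convert to 0–4: 2, 0, 0, 0, 1, 2, 4, 4, 3, 4, 3, 2, 2, 4, 1, 1, 4
Reverse-coded (on a 0–4 scale, reversed = 4 − raw):
  item 5: 4 − 1 = 3
  item 8: 4 − 4 = 0
  item 10: 4 − 4 = 0
  item 14: 4 − 4 = 0
  item 17: 4 − 4 = 0
Scored: 2, 0, 0, 0, 3, 2, 4, 0, 3, 0, 3, 2, 2, 0, 1, 1, 0
Total = 23

23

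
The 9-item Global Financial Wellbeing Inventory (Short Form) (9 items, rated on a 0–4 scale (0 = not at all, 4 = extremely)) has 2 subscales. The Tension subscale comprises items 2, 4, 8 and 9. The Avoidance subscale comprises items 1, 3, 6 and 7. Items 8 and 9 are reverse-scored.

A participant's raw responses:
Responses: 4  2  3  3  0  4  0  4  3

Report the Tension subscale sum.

Tension items: 2, 4, 8, 9.
Of these, items 8 and 9 are reverse-scored; reversed = (0+4) − raw = 4 − raw.
  item 2: 2
  item 4: 3
  item 8: 4 − 4 = 0
  item 9: 4 − 3 = 1
Sum = 2 + 3 + 0 + 1 = 6

6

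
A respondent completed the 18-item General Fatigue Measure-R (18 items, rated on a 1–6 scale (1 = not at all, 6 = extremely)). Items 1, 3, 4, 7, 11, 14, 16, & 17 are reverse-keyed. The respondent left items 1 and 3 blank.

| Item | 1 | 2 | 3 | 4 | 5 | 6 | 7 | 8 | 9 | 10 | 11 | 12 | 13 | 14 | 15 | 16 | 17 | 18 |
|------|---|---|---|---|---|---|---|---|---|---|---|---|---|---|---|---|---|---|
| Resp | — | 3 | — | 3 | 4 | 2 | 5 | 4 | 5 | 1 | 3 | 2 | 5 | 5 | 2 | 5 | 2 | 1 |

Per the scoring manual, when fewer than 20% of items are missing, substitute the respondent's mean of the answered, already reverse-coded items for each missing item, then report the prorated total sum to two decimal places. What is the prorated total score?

Reverse-coded (on a 1–6 scale, reversed = 7 − raw):
  item 4: 7 − 3 = 4
  item 7: 7 − 5 = 2
  item 11: 7 − 3 = 4
  item 14: 7 − 5 = 2
  item 16: 7 − 5 = 2
  item 17: 7 − 2 = 5
Completed scored items (16 of 18): 3, 4, 4, 2, 2, 4, 5, 1, 4, 2, 5, 2, 2, 2, 5, 1; sum = 48.
Person mean = 48 / 16 ≈ 3.0000
Prorated total = (48 / 16) × 18 = 54.00 (to 2 dp)

54.00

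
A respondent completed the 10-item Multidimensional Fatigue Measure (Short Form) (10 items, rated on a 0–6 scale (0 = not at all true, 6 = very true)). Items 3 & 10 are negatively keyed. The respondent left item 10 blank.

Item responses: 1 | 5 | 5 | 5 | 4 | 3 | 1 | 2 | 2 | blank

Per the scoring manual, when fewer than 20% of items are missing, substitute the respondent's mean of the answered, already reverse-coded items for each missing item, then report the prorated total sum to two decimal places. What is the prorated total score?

26.67

Reverse-coded (reversed = (0+6) − raw = 6 − raw):
  item 3: 6 − 5 = 1
Completed scored items (9 of 10): 1, 5, 1, 5, 4, 3, 1, 2, 2; sum = 24.
Person mean = 24 / 9 ≈ 2.6667
Prorated total = (24 / 9) × 10 = 26.67 (to 2 dp)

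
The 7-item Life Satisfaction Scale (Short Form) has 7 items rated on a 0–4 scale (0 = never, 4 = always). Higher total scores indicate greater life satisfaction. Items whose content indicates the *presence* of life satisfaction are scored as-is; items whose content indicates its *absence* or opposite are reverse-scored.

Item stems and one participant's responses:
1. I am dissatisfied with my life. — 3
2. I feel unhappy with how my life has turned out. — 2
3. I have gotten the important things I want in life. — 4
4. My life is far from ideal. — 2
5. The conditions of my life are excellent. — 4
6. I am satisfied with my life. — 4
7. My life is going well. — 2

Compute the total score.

19

Items 1, 2, 4 describe the absence/opposite of life satisfaction → reverse-score.
on a 0–4 scale, reversed = 4 − raw.
  item 1: 4 − 3 = 1
  item 2: 4 − 2 = 2
  item 3: 4
  item 4: 4 − 2 = 2
  item 5: 4
  item 6: 4
  item 7: 2
Total = 1 + 2 + 4 + 2 + 4 + 4 + 2 = 19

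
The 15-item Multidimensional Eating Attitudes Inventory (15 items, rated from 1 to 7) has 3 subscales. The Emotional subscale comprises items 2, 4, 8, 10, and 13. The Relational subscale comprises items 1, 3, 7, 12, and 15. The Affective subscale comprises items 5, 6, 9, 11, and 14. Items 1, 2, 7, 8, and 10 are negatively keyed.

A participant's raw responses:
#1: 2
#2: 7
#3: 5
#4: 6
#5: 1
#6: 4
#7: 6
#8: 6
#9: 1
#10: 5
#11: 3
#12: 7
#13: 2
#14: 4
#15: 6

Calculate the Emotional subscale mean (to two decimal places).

2.80

Emotional items: 2, 4, 8, 10, 13.
Of these, items 2, 8 and 10 are negatively keyed; on a 1–7 scale, reversed = 8 − raw.
  item 2: 8 − 7 = 1
  item 4: 6
  item 8: 8 − 6 = 2
  item 10: 8 − 5 = 3
  item 13: 2
Sum = 1 + 6 + 2 + 3 + 2 = 14
Mean = 14 / 5 = 2.80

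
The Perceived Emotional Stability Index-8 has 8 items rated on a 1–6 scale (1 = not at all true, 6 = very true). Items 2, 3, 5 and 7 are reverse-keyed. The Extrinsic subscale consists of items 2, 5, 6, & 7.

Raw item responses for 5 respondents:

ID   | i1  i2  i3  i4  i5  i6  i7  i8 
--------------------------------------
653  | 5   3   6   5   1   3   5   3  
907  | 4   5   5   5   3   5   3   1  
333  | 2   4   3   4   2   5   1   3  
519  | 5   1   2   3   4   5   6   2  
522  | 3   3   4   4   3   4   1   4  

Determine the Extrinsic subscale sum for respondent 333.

19

Respondent 333 raw: 2, 4, 3, 4, 2, 5, 1, 3.
Extrinsic items: 2, 5, 6, 7.
Reverse-coded (reversed = (1+6) − raw = 7 − raw):
  item 2: 7 − 4 = 3
  item 5: 7 − 2 = 5
  item 6: 5
  item 7: 7 − 1 = 6
Sum = 3 + 5 + 5 + 6 = 19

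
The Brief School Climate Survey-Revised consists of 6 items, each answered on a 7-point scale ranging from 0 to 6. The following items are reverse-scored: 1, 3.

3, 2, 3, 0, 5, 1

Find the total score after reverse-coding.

14

Raw sum = 14. Reverse-scored items: 1, 3; their raw sum = 6.
Each reversal replaces raw with 6 − raw, changing the total by 6 − 2·raw per item.
Total = 14 + 2·6 − 2·6 = 14 + 12 − 12 = 14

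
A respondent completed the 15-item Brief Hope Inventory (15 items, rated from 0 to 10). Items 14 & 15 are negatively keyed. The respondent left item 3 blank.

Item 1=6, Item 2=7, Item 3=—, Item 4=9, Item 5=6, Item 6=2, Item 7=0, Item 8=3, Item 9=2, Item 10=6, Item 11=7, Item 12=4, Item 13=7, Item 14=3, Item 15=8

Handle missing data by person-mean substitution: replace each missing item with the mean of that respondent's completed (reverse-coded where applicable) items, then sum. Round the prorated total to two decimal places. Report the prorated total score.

Reverse-coded (reversed = (0+10) − raw = 10 − raw):
  item 14: 10 − 3 = 7
  item 15: 10 − 8 = 2
Completed scored items (14 of 15): 6, 7, 9, 6, 2, 0, 3, 2, 6, 7, 4, 7, 7, 2; sum = 68.
Person mean = 68 / 14 ≈ 4.8571
Prorated total = (68 / 14) × 15 = 72.86 (to 2 dp)

72.86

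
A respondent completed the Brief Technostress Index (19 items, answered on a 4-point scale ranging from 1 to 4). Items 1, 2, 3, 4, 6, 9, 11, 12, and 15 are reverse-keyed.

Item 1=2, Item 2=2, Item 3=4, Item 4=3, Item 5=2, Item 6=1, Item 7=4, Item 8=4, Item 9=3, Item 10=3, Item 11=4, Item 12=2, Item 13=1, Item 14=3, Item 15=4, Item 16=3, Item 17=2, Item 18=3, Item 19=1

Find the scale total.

Raw sum = 51. Reverse-keyed items: 1, 2, 3, 4, 6, 9, 11, 12, 15; their raw sum = 25.
Each reversal replaces raw with 5 − raw, changing the total by 5 − 2·raw per item.
Total = 51 + 9·5 − 2·25 = 51 + 45 − 50 = 46

46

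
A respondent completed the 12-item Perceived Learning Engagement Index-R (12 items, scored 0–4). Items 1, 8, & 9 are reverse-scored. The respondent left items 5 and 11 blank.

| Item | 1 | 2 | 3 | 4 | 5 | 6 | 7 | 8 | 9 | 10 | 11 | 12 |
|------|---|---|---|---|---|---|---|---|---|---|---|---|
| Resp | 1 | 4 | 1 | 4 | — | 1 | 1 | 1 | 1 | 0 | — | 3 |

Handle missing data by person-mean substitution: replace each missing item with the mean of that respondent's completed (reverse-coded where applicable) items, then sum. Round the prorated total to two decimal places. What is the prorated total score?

Reverse-coded (reverse-coded value = 4 − response):
  item 1: 4 − 1 = 3
  item 8: 4 − 1 = 3
  item 9: 4 − 1 = 3
Completed scored items (10 of 12): 3, 4, 1, 4, 1, 1, 3, 3, 0, 3; sum = 23.
Person mean = 23 / 10 ≈ 2.3000
Prorated total = (23 / 10) × 12 = 27.60 (to 2 dp)

27.60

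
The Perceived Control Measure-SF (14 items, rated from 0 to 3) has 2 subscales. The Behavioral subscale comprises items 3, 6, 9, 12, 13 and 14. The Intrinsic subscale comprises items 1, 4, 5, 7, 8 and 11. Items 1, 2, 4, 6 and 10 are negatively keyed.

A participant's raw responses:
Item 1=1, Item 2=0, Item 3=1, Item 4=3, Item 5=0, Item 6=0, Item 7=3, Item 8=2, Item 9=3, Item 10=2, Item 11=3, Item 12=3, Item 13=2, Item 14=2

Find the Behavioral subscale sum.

14

Behavioral items: 3, 6, 9, 12, 13, 14.
Of these, item 6 is negatively keyed; on a 0–3 scale, reversed = 3 − raw.
  item 3: 1
  item 6: 3 − 0 = 3
  item 9: 3
  item 12: 3
  item 13: 2
  item 14: 2
Sum = 1 + 3 + 3 + 3 + 2 + 2 = 14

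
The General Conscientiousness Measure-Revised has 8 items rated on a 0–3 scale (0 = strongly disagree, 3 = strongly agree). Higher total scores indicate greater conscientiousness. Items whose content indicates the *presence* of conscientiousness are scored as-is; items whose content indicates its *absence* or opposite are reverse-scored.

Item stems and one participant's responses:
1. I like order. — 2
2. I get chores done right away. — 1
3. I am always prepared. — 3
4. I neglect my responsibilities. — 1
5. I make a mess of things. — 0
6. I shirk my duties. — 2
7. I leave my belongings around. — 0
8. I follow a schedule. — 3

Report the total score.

18

Items 4, 5, 6, 7 describe the absence/opposite of conscientiousness → reverse-score.
reverse-coded value = 3 − response.
  item 1: 2
  item 2: 1
  item 3: 3
  item 4: 3 − 1 = 2
  item 5: 3 − 0 = 3
  item 6: 3 − 2 = 1
  item 7: 3 − 0 = 3
  item 8: 3
Total = 2 + 1 + 3 + 2 + 3 + 1 + 3 + 3 = 18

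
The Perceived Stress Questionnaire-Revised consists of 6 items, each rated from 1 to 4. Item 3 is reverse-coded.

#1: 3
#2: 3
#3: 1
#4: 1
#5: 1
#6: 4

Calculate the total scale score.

16

Reversing item 3 with 5 − raw:
Total = 3 + 3 + (5−1) + 1 + 1 + 4
      = 3 + 3 + 4 + 1 + 1 + 4 = 16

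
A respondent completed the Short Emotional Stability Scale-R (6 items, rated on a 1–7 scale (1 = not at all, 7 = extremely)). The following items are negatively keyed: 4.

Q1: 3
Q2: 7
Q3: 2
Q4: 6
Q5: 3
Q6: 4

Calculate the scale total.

Raw sum = 25. Negatively keyed items: 4; their raw sum = 6.
Each reversal replaces raw with 8 − raw, changing the total by 8 − 2·raw per item.
Total = 25 + 1·8 − 2·6 = 25 + 8 − 12 = 21

21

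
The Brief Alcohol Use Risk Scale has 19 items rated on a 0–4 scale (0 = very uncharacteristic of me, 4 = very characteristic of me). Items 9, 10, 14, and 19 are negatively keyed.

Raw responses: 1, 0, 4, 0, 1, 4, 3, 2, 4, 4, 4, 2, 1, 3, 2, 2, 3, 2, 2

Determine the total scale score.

34

Reverse-coded items (reverse-coded value = 4 − response):
  item 9: 4 − 4 = 0
  item 10: 4 − 4 = 0
  item 14: 4 − 3 = 1
  item 19: 4 − 2 = 2
Scored responses: 1, 0, 4, 0, 1, 4, 3, 2, 0, 0, 4, 2, 1, 1, 2, 2, 3, 2, 2
Total = 1 + 0 + 4 + 0 + 1 + 4 + 3 + 2 + 0 + 0 + 4 + 2 + 1 + 1 + 2 + 2 + 3 + 2 + 2 = 34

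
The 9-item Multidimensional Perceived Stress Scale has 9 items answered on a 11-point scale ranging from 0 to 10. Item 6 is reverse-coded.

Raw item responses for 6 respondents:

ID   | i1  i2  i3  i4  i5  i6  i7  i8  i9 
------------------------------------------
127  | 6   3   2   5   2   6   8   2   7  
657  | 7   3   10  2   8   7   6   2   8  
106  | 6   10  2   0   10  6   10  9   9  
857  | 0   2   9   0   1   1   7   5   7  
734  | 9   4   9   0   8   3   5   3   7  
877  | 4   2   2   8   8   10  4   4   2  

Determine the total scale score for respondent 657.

49

Respondent 657 raw: 7, 3, 10, 2, 8, 7, 6, 2, 8.
Reverse-coded (on a 0–10 scale, reversed = 10 − raw):
  item 1: 7
  item 2: 3
  item 3: 10
  item 4: 2
  item 5: 8
  item 6: 10 − 7 = 3
  item 7: 6
  item 8: 2
  item 9: 8
Sum = 7 + 3 + 10 + 2 + 8 + 3 + 6 + 2 + 8 = 49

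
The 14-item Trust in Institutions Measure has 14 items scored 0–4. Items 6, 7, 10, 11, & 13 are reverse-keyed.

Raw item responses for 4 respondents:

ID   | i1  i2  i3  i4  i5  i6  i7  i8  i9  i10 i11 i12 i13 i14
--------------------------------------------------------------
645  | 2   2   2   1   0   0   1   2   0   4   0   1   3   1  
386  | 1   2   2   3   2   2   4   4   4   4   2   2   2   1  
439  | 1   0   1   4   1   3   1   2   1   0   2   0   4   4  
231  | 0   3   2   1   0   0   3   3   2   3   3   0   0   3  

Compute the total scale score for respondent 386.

27

Respondent 386 raw: 1, 2, 2, 3, 2, 2, 4, 4, 4, 4, 2, 2, 2, 1.
Reverse-coded (reverse-coded value = 4 − response):
  item 1: 1
  item 2: 2
  item 3: 2
  item 4: 3
  item 5: 2
  item 6: 4 − 2 = 2
  item 7: 4 − 4 = 0
  item 8: 4
  item 9: 4
  item 10: 4 − 4 = 0
  item 11: 4 − 2 = 2
  item 12: 2
  item 13: 4 − 2 = 2
  item 14: 1
Sum = 1 + 2 + 2 + 3 + 2 + 2 + 0 + 4 + 4 + 0 + 2 + 2 + 2 + 1 = 27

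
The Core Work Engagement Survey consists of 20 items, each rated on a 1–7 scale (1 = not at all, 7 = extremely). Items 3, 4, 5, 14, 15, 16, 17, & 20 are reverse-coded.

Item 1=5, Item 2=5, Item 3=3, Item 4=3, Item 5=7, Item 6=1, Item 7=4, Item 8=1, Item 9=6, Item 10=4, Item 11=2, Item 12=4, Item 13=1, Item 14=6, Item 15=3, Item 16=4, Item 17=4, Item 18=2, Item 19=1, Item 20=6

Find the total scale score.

Raw sum = 72. Reverse-coded items: 3, 4, 5, 14, 15, 16, 17, 20; their raw sum = 36.
Each reversal replaces raw with 8 − raw, changing the total by 8 − 2·raw per item.
Total = 72 + 8·8 − 2·36 = 72 + 64 − 72 = 64

64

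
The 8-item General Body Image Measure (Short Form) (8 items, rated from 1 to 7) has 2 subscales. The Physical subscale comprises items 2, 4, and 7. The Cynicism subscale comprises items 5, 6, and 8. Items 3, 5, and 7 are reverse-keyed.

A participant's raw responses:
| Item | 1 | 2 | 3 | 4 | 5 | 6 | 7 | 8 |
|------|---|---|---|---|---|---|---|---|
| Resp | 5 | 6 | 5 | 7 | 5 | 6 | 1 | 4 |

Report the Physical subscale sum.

Physical items: 2, 4, 7.
Of these, item 7 is reverse-keyed; reversed = (1+7) − raw = 8 − raw.
  item 2: 6
  item 4: 7
  item 7: 8 − 1 = 7
Sum = 6 + 7 + 7 = 20

20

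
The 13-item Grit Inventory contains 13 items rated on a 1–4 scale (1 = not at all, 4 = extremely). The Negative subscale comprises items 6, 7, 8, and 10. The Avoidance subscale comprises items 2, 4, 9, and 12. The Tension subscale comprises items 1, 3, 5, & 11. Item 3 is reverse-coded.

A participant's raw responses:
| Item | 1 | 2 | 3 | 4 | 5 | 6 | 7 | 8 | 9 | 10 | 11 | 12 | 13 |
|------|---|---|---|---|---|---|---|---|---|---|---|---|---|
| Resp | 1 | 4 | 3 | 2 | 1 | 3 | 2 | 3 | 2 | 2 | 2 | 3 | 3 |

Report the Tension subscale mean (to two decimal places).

Tension items: 1, 3, 5, 11.
Of these, item 3 is reverse-coded; reversed = (1+4) − raw = 5 − raw.
  item 1: 1
  item 3: 5 − 3 = 2
  item 5: 1
  item 11: 2
Sum = 1 + 2 + 1 + 2 = 6
Mean = 6 / 4 = 1.50

1.50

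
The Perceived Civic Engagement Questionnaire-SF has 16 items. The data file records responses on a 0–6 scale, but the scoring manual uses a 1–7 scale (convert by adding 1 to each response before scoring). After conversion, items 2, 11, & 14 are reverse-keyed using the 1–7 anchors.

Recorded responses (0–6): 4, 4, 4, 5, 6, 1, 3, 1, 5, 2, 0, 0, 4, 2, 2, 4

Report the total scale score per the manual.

69

Convert to 1–7: 5, 5, 5, 6, 7, 2, 4, 2, 6, 3, 1, 1, 5, 3, 3, 5
Reverse-coded (on a 1–7 scale, reversed = 8 − raw):
  item 2: 8 − 5 = 3
  item 11: 8 − 1 = 7
  item 14: 8 − 3 = 5
Scored: 5, 3, 5, 6, 7, 2, 4, 2, 6, 3, 7, 1, 5, 5, 3, 5
Total = 69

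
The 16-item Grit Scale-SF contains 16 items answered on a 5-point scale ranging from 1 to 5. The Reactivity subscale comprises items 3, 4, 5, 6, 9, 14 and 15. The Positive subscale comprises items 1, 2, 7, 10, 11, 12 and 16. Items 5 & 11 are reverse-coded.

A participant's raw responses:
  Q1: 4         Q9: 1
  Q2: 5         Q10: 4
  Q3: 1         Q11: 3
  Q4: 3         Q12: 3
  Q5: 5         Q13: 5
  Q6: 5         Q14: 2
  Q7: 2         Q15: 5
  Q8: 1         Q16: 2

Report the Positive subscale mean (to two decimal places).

3.29

Positive items: 1, 2, 7, 10, 11, 12, 16.
Of these, item 11 is reverse-coded; on a 1–5 scale, reversed = 6 − raw.
  item 1: 4
  item 2: 5
  item 7: 2
  item 10: 4
  item 11: 6 − 3 = 3
  item 12: 3
  item 16: 2
Sum = 4 + 5 + 2 + 4 + 3 + 3 + 2 = 23
Mean = 23 / 7 = 3.29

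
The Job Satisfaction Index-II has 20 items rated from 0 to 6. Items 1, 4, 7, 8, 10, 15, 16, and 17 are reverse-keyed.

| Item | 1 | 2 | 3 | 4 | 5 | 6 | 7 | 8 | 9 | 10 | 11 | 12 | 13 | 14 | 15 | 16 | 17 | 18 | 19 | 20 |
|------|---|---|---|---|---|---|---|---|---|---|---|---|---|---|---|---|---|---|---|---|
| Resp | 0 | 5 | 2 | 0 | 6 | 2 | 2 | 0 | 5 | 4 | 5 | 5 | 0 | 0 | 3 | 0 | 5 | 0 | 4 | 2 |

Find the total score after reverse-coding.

Apply reverse scoring (reversed = (0+6) − raw = 6 − raw):
  item 1: 6 − 0 = 6
  item 4: 6 − 0 = 6
  item 7: 6 − 2 = 4
  item 8: 6 − 0 = 6
  item 10: 6 − 4 = 2
  item 15: 6 − 3 = 3
  item 16: 6 − 0 = 6
  item 17: 6 − 5 = 1
Scored items: 6, 5, 2, 6, 6, 2, 4, 6, 5, 2, 5, 5, 0, 0, 3, 6, 1, 0, 4, 2
Total = 6 + 5 + 2 + 6 + 6 + 2 + 4 + 6 + 5 + 2 + 5 + 5 + 0 + 0 + 3 + 6 + 1 + 0 + 4 + 2 = 70

70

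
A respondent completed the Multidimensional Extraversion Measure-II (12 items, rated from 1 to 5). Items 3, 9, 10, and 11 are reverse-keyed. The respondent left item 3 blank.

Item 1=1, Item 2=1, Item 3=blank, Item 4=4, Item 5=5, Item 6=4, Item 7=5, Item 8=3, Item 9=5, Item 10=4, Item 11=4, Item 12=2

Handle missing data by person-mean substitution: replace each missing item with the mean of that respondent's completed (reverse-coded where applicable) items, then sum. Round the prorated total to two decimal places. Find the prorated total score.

Reverse-coded (on a 1–5 scale, reversed = 6 − raw):
  item 9: 6 − 5 = 1
  item 10: 6 − 4 = 2
  item 11: 6 − 4 = 2
Completed scored items (11 of 12): 1, 1, 4, 5, 4, 5, 3, 1, 2, 2, 2; sum = 30.
Person mean = 30 / 11 ≈ 2.7273
Prorated total = (30 / 11) × 12 = 32.73 (to 2 dp)

32.73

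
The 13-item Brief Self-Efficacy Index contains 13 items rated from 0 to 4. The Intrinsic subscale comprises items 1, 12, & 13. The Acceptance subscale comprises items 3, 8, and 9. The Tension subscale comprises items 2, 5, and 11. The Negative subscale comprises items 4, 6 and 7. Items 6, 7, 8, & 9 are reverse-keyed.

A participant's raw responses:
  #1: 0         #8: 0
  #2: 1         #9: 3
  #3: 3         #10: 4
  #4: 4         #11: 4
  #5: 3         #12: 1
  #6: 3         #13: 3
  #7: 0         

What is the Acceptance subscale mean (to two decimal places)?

Acceptance items: 3, 8, 9.
Of these, items 8 & 9 are reverse-keyed; on a 0–4 scale, reversed = 4 − raw.
  item 3: 3
  item 8: 4 − 0 = 4
  item 9: 4 − 3 = 1
Sum = 3 + 4 + 1 = 8
Mean = 8 / 3 = 2.67

2.67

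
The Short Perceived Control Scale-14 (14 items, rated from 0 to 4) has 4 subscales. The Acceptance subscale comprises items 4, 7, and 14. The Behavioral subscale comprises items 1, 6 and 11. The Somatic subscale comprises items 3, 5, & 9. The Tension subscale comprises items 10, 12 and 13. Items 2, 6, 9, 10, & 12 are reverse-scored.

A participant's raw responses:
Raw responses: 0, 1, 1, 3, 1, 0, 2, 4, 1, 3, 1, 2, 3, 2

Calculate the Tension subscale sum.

Tension items: 10, 12, 13.
Of these, items 10 and 12 are reverse-scored; reverse-coded value = 4 − response.
  item 10: 4 − 3 = 1
  item 12: 4 − 2 = 2
  item 13: 3
Sum = 1 + 2 + 3 = 6

6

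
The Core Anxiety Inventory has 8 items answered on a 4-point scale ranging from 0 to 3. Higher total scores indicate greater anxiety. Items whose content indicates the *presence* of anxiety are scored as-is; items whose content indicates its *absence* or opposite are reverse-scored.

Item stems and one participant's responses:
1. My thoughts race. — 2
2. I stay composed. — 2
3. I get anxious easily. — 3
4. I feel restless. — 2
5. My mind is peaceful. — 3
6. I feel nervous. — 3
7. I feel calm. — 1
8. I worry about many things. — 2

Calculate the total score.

Items 2, 5, 7 describe the absence/opposite of anxiety → reverse-score.
on a 0–3 scale, reversed = 3 − raw.
  item 1: 2
  item 2: 3 − 2 = 1
  item 3: 3
  item 4: 2
  item 5: 3 − 3 = 0
  item 6: 3
  item 7: 3 − 1 = 2
  item 8: 2
Total = 2 + 1 + 3 + 2 + 0 + 3 + 2 + 2 = 15

15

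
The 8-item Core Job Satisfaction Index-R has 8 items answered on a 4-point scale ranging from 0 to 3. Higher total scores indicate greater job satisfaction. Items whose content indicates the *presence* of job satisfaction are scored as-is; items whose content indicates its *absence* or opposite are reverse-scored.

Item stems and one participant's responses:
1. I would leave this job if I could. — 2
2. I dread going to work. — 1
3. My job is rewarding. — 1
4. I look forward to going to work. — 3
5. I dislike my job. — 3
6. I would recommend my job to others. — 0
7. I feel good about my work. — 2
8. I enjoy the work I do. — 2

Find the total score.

11

Items 1, 2, 5 describe the absence/opposite of job satisfaction → reverse-score.
reversed = (0+3) − raw = 3 − raw.
  item 1: 3 − 2 = 1
  item 2: 3 − 1 = 2
  item 3: 1
  item 4: 3
  item 5: 3 − 3 = 0
  item 6: 0
  item 7: 2
  item 8: 2
Total = 1 + 2 + 1 + 3 + 0 + 0 + 2 + 2 = 11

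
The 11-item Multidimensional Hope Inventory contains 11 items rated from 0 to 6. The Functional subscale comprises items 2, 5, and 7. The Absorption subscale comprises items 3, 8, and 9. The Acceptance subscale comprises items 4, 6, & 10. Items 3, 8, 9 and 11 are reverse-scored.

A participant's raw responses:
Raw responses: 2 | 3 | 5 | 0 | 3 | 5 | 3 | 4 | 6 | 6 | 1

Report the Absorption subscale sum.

Absorption items: 3, 8, 9.
Of these, items 3, 8 and 9 are reverse-scored; reverse-coded value = 6 − response.
  item 3: 6 − 5 = 1
  item 8: 6 − 4 = 2
  item 9: 6 − 6 = 0
Sum = 1 + 2 + 0 = 3

3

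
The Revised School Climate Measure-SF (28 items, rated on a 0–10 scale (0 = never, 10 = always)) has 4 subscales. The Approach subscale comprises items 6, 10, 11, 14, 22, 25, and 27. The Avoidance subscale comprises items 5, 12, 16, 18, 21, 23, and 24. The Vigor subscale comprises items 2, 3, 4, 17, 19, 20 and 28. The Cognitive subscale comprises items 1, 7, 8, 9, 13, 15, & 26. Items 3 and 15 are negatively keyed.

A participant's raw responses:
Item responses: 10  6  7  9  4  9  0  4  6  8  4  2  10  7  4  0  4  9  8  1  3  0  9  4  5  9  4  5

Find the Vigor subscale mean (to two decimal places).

5.14

Vigor items: 2, 3, 4, 17, 19, 20, 28.
Of these, item 3 is negatively keyed; reversed = (0+10) − raw = 10 − raw.
  item 2: 6
  item 3: 10 − 7 = 3
  item 4: 9
  item 17: 4
  item 19: 8
  item 20: 1
  item 28: 5
Sum = 6 + 3 + 9 + 4 + 8 + 1 + 5 = 36
Mean = 36 / 7 = 5.14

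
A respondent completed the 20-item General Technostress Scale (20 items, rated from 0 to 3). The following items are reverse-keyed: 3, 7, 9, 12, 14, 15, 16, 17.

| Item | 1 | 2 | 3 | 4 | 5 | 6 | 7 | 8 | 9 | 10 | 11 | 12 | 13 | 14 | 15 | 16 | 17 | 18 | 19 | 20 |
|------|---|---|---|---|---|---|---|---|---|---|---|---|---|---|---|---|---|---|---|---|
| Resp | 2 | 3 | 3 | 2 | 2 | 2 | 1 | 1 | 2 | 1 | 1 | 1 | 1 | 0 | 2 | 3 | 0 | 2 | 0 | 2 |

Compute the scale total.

Reversing items 3, 7, 9, 12, 14, 15, 16, and 17 with 3 − raw:
Total = 2 + 3 + (3−3) + 2 + 2 + 2 + (3−1) + 1 + (3−2) + 1 + 1 + (3−1) + 1 + (3−0) + (3−2) + (3−3) + (3−0) + 2 + 0 + 2
      = 2 + 3 + 0 + 2 + 2 + 2 + 2 + 1 + 1 + 1 + 1 + 2 + 1 + 3 + 1 + 0 + 3 + 2 + 0 + 2 = 31

31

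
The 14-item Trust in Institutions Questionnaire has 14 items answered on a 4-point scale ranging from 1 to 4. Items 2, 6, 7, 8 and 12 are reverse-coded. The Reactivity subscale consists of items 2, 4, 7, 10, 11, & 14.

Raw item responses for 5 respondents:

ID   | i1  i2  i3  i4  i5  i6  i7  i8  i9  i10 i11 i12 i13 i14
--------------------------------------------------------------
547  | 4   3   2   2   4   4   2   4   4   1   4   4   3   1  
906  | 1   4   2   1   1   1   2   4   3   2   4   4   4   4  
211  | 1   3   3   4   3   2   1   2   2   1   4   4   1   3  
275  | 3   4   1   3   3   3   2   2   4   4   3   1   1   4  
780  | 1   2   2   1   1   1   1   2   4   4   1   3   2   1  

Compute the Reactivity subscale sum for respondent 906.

15

Respondent 906 raw: 1, 4, 2, 1, 1, 1, 2, 4, 3, 2, 4, 4, 4, 4.
Reactivity items: 2, 4, 7, 10, 11, 14.
Reverse-coded (on a 1–4 scale, reversed = 5 − raw):
  item 2: 5 − 4 = 1
  item 4: 1
  item 7: 5 − 2 = 3
  item 10: 2
  item 11: 4
  item 14: 4
Sum = 1 + 1 + 3 + 2 + 4 + 4 = 15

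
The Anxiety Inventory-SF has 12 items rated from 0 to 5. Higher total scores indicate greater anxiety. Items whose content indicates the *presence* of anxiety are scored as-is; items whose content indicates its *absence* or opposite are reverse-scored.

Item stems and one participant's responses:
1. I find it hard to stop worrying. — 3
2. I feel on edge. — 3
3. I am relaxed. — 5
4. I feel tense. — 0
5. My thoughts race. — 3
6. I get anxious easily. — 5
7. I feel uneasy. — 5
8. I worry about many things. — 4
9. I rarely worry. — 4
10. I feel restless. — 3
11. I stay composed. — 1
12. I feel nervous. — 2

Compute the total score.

Items 3, 9, 11 describe the absence/opposite of anxiety → reverse-score.
reversed = (0+5) − raw = 5 − raw.
  item 1: 3
  item 2: 3
  item 3: 5 − 5 = 0
  item 4: 0
  item 5: 3
  item 6: 5
  item 7: 5
  item 8: 4
  item 9: 5 − 4 = 1
  item 10: 3
  item 11: 5 − 1 = 4
  item 12: 2
Total = 3 + 3 + 0 + 0 + 3 + 5 + 5 + 4 + 1 + 3 + 4 + 2 = 33

33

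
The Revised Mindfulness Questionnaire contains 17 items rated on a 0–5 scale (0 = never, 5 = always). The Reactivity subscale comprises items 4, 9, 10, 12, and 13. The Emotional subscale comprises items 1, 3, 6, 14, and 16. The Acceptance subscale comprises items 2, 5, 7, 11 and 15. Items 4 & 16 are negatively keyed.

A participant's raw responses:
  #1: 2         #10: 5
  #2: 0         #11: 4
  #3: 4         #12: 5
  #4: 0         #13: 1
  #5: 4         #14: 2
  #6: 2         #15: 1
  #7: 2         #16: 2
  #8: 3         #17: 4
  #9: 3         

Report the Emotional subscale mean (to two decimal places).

Emotional items: 1, 3, 6, 14, 16.
Of these, item 16 is negatively keyed; reverse-coded value = 5 − response.
  item 1: 2
  item 3: 4
  item 6: 2
  item 14: 2
  item 16: 5 − 2 = 3
Sum = 2 + 4 + 2 + 2 + 3 = 13
Mean = 13 / 5 = 2.60

2.60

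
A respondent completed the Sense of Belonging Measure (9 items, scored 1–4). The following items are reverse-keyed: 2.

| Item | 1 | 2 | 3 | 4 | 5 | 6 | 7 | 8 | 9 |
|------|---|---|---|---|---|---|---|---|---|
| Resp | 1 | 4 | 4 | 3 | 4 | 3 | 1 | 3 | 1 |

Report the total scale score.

21

Raw sum = 24. Reverse-keyed items: 2; their raw sum = 4.
Each reversal replaces raw with 5 − raw, changing the total by 5 − 2·raw per item.
Total = 24 + 1·5 − 2·4 = 24 + 5 − 8 = 21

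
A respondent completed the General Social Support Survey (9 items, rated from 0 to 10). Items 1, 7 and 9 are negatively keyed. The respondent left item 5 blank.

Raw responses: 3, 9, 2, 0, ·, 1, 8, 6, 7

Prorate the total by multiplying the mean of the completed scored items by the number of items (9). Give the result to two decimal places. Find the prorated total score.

33.75

Reverse-coded (on a 0–10 scale, reversed = 10 − raw):
  item 1: 10 − 3 = 7
  item 7: 10 − 8 = 2
  item 9: 10 − 7 = 3
Completed scored items (8 of 9): 7, 9, 2, 0, 1, 2, 6, 3; sum = 30.
Person mean = 30 / 8 ≈ 3.7500
Prorated total = (30 / 8) × 9 = 33.75 (to 2 dp)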